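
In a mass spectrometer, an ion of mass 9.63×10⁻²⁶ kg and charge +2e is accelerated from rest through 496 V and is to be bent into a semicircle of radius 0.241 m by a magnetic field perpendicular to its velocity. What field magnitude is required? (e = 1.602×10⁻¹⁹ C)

B ≈ 0.0716 T

v = √(2|q|V/m) = √(2·3.204×10⁻¹⁹·496/9.63×10⁻²⁶) ≈ 5.745×10⁴ m/s.
B = mv/(|q|r) = (9.63×10⁻²⁶)(5.745×10⁴)/((3.204×10⁻¹⁹)(0.241)) ≈ 0.0716 T.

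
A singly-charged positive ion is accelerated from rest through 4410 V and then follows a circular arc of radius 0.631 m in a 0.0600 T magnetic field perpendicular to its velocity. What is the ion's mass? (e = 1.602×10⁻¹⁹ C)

Combine |q|V = ½mv² and r = mv/(|q|B): eliminate v to get m = qB²r²/(2V).
m = (1.602×10⁻¹⁹)(0.0600)²(0.631)²/(2·4410) ≈ 2.60×10⁻²⁶ kg.

m ≈ 2.60×10⁻²⁶ kg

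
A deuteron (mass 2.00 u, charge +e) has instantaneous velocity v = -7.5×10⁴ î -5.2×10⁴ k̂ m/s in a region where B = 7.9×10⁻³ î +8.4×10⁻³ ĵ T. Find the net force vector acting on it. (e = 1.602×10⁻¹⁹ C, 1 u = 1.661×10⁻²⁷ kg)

v×B = (437, -411, -630) N/C.
F = q v×B = (1.602×10⁻¹⁹ C)·(437, -411, -630) = (7.00×10⁻¹⁷, -6.58×10⁻¹⁷, -1.01×10⁻¹⁶) N.

F ≈ (7.00×10⁻¹⁷, -6.58×10⁻¹⁷, -1.01×10⁻¹⁶) N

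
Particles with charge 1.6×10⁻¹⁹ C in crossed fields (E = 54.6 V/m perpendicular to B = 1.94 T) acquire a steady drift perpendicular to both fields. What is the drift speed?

v_d ≈ 28.1 m/s

The E×B drift speed is v_d = E/B.
v_d = 54.6/1.94 = 28.1 m/s.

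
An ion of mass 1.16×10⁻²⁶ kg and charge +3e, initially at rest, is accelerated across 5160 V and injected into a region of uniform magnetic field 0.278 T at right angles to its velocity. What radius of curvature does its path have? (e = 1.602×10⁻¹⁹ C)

r ≈ 0.0568 m

Acceleration: |q|V = ½mv² ⇒ v = √(2|q|V/m) = √(2·4.806×10⁻¹⁹·5160/1.16×10⁻²⁶) ≈ 6.539×10⁵ m/s.
In the field: r = mv/(|q|B) = (1.16×10⁻²⁶)(6.539×10⁵)/((4.806×10⁻¹⁹)(0.278)) ≈ 0.0568 m.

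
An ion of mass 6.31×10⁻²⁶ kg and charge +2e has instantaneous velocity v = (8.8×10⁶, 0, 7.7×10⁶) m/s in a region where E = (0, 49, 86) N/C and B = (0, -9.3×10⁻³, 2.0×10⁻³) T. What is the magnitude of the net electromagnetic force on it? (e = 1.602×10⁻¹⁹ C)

|F| ≈ 3.53×10⁻¹⁴ N

v×B = (7.16×10⁴, -1.76×10⁴, -8.18×10⁴) N/C.
E + v×B = (7.16×10⁴, -1.76×10⁴, -8.18×10⁴) N/C.
F = q(E + v×B) = (3.204×10⁻¹⁹ C)·(7.16×10⁴, -1.76×10⁴, -8.18×10⁴) = (2.29×10⁻¹⁴, -5.62×10⁻¹⁵, -2.62×10⁻¹⁴) N.
|F| = 3.53×10⁻¹⁴ N.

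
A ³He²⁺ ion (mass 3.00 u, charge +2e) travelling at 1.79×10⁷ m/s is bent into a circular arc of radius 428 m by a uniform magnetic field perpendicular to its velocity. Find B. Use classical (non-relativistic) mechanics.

From |q|vB = mv²/r, B = mv/(|q|r).
B = (4.983×10⁻²⁷)(1.79×10⁷)/((3.204×10⁻¹⁹)(428)) ≈ 6.50×10⁻⁴ T.

B ≈ 6.50×10⁻⁴ T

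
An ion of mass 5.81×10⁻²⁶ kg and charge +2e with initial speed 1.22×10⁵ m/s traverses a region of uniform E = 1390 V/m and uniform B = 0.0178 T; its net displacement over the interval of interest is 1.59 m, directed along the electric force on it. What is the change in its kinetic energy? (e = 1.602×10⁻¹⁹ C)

The magnetic force is always ⟂ v and does no work; only the electric force changes KE.
ΔKE = F_E · d = |q|E d = (3.204×10⁻¹⁹)(1390)(1.59) ≈ 7.08×10⁻¹⁶ J.

ΔKE ≈ 7.08×10⁻¹⁶ J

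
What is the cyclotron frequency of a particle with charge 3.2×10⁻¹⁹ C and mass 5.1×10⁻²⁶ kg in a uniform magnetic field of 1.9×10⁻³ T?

f = |q|B/(2πm).
f = (3.2×10⁻¹⁹)(1.9×10⁻³)/(2π·5.1×10⁻²⁶) ≈ 1900 Hz.

f ≈ 1900 Hz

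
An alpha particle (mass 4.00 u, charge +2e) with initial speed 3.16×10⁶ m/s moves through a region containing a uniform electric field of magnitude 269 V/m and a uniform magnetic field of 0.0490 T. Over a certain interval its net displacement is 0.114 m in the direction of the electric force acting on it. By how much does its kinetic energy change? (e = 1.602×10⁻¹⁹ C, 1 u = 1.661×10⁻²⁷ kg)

The magnetic force is always ⟂ v and does no work; only the electric force changes KE.
ΔKE = F_E · d = |q|E d = (3.204×10⁻¹⁹)(269)(0.114) ≈ 9.83×10⁻¹⁸ J.

ΔKE ≈ 9.83×10⁻¹⁸ J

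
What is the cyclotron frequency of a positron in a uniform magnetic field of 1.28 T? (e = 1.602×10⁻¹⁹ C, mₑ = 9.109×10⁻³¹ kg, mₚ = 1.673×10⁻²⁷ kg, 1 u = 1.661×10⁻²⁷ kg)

f = |q|B/(2πm).
f = (1.602×10⁻¹⁹)(1.28)/(2π·9.109×10⁻³¹) ≈ 3.58×10¹⁰ Hz.

f ≈ 3.58×10¹⁰ Hz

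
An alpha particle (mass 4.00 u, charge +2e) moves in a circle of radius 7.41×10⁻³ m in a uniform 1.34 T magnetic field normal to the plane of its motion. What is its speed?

v ≈ 4.79×10⁵ m/s

From |q|vB = mv²/r, v = |q|Br/m.
v = (3.204×10⁻¹⁹)(1.34)(7.41×10⁻³)/6.644×10⁻²⁷ ≈ 4.79×10⁵ m/s.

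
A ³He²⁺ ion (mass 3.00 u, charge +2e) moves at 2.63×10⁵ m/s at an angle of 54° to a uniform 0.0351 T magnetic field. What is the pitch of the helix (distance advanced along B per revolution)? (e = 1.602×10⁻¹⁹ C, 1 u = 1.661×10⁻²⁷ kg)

p ≈ 0.430 m

v∥ = v cosθ = 2.63×10⁵·cos54° ≈ 1.546×10⁵ m/s.
T = 2πm/(|q|B) = 2π(4.983×10⁻²⁷)/((3.204×10⁻¹⁹)(0.0351)) ≈ 2.784×10⁻⁶ s.
pitch = v∥ T = (1.546×10⁵)(2.784×10⁻⁶) ≈ 0.430 m.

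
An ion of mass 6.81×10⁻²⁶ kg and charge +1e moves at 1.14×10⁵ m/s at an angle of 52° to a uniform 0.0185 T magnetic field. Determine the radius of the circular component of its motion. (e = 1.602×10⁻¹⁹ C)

r ≈ 2.06 m

v⊥ = v sinθ = 1.14×10⁵·sin52° ≈ 8.983×10⁴ m/s.
r = m v⊥/(|q|B) = (6.81×10⁻²⁶)(8.983×10⁴)/((1.602×10⁻¹⁹)(0.0185)) ≈ 2.06 m.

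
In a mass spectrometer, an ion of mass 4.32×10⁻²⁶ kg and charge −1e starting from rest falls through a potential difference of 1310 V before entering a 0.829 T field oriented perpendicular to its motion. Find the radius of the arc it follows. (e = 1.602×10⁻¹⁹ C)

r ≈ 0.0321 m

Acceleration: |q|V = ½mv² ⇒ v = √(2|q|V/m) = √(2·1.602×10⁻¹⁹·1310/4.32×10⁻²⁶) ≈ 9.857×10⁴ m/s.
In the field: r = mv/(|q|B) = (4.32×10⁻²⁶)(9.857×10⁴)/((1.602×10⁻¹⁹)(0.829)) ≈ 0.0321 m.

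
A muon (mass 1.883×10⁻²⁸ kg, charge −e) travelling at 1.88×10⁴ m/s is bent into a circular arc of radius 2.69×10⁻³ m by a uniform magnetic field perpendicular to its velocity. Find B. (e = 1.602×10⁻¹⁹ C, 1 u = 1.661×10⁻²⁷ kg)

From |q|vB = mv²/r, B = mv/(|q|r).
B = (1.883×10⁻²⁸)(1.88×10⁴)/((1.602×10⁻¹⁹)(2.69×10⁻³)) ≈ 8.21×10⁻³ T.

B ≈ 8.21×10⁻³ T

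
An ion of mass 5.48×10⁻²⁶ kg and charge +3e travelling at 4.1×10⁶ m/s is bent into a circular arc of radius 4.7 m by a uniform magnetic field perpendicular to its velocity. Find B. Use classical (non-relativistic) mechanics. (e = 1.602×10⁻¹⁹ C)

B ≈ 0.099 T

From |q|vB = mv²/r, B = mv/(|q|r).
B = (5.48×10⁻²⁶)(4.1×10⁶)/((4.806×10⁻¹⁹)(4.7)) ≈ 0.099 T.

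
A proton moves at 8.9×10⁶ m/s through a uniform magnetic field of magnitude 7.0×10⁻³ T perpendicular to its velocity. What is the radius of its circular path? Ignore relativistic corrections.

r ≈ 13 m

The magnetic force provides the centripetal force: |q|vB = mv²/r.
r = mv/(|q|B) = (1.673×10⁻²⁷)(8.9×10⁶)/((1.602×10⁻¹⁹)(7.0×10⁻³)) ≈ 13 m.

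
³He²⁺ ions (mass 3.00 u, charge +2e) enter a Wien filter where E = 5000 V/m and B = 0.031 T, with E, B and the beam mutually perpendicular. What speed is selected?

For undeflected motion the electric and magnetic forces balance: qE = qvB.
v = E/B = 5000/0.031 = 1.6×10⁵ m/s.

v = 1.6×10⁵ m/s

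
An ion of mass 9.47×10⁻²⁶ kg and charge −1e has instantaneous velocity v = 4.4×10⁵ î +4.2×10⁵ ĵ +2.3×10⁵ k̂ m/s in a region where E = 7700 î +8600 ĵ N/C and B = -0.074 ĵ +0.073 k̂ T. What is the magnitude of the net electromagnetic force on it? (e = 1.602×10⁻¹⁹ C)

v×B = (4.77×10⁴, -3.21×10⁴, -3.26×10⁴) N/C.
E + v×B = (5.54×10⁴, -2.35×10⁴, -3.26×10⁴) N/C.
F = q(E + v×B) = (−1.602×10⁻¹⁹ C)·(5.54×10⁴, -2.35×10⁴, -3.26×10⁴) = (-8.87×10⁻¹⁵, 3.77×10⁻¹⁵, 5.22×10⁻¹⁵) N.
|F| = 1.10×10⁻¹⁴ N.

|F| ≈ 1.10×10⁻¹⁴ N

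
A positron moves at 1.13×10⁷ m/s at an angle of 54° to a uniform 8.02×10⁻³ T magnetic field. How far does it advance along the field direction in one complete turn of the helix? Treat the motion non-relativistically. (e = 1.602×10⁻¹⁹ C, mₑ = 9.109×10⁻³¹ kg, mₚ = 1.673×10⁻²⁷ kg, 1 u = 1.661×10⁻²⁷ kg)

p ≈ 0.0296 m

v∥ = v cosθ = 1.13×10⁷·cos54° ≈ 6.642×10⁶ m/s.
T = 2πm/(|q|B) = 2π(9.109×10⁻³¹)/((1.602×10⁻¹⁹)(8.02×10⁻³)) ≈ 4.455×10⁻⁹ s.
pitch = v∥ T = (6.642×10⁶)(4.455×10⁻⁹) ≈ 0.0296 m.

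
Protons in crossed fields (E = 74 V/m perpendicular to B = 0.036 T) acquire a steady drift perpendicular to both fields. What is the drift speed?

In crossed fields the guiding centre drifts at v_d = |E×B|/B² = E/B, independent of charge and mass.
v_d = 74/0.036 = 2100 m/s.

v_d ≈ 2100 m/s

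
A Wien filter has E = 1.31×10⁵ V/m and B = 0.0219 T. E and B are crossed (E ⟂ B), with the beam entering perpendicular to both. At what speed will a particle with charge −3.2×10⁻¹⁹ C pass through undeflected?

v = 5.98×10⁶ m/s

Zero net Lorentz force requires |qE| = |q v×B|, i.e. E = vB.
v = E/B = 1.31×10⁵/0.0219 = 5.98×10⁶ m/s.
The result is independent of the particle's charge and mass.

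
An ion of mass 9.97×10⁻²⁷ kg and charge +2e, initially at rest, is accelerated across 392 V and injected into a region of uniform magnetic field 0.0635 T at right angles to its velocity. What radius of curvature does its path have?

Acceleration: |q|V = ½mv² ⇒ v = √(2|q|V/m) = √(2·3.204×10⁻¹⁹·392/9.97×10⁻²⁷) ≈ 1.587×10⁵ m/s.
In the field: r = mv/(|q|B) = (9.97×10⁻²⁷)(1.587×10⁵)/((3.204×10⁻¹⁹)(0.0635)) ≈ 0.0778 m.

r ≈ 0.0778 m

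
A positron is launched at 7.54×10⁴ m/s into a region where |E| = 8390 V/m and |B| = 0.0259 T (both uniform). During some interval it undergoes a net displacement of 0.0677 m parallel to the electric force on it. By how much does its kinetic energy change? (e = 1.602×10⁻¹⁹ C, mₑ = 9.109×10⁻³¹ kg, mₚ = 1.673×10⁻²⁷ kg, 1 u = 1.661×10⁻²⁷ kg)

The magnetic force is always ⟂ v and does no work; only the electric force changes KE.
ΔKE = F_E · d = |q|E d = (1.602×10⁻¹⁹)(8390)(0.0677) ≈ 9.10×10⁻¹⁷ J.

ΔKE ≈ 9.10×10⁻¹⁷ J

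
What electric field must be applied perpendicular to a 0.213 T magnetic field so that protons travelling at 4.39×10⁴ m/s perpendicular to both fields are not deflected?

For straight-line motion qE = qvB, so E = vB.
E = 4.39×10⁴ × 0.213 = 9350 V/m.

E = 9350 V/m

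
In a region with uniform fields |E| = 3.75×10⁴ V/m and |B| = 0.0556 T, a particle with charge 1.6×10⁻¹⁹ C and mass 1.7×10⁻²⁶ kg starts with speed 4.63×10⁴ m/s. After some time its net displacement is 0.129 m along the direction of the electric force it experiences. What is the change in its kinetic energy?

ΔKE ≈ 7.74×10⁻¹⁶ J

The magnetic force is always ⟂ v and does no work; only the electric force changes KE.
ΔKE = F_E · d = |q|E d = (1.6×10⁻¹⁹)(3.75×10⁴)(0.129) ≈ 7.74×10⁻¹⁶ J.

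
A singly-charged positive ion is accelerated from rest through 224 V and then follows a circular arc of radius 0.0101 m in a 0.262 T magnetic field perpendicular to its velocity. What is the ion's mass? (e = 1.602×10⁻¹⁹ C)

Combine |q|V = ½mv² and r = mv/(|q|B): eliminate v to get m = qB²r²/(2V).
m = (1.602×10⁻¹⁹)(0.262)²(0.0101)²/(2·224) ≈ 2.50×10⁻²⁷ kg.

m ≈ 2.50×10⁻²⁷ kg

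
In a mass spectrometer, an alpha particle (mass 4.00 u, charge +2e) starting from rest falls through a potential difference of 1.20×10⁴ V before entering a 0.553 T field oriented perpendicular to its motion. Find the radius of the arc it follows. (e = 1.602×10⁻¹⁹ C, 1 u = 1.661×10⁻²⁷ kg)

r ≈ 0.0403 m

Acceleration: |q|V = ½mv² ⇒ v = √(2|q|V/m) = √(2·3.204×10⁻¹⁹·1.20×10⁴/6.644×10⁻²⁷) ≈ 1.076×10⁶ m/s.
In the field: r = mv/(|q|B) = (6.644×10⁻²⁷)(1.076×10⁶)/((3.204×10⁻¹⁹)(0.553)) ≈ 0.0403 m.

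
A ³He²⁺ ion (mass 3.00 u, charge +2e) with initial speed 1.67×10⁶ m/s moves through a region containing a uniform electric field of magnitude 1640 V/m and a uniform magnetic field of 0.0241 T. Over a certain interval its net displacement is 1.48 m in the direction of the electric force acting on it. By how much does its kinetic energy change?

The magnetic force is always ⟂ v and does no work; only the electric force changes KE.
ΔKE = F_E · d = |q|E d = (3.204×10⁻¹⁹)(1640)(1.48) ≈ 7.78×10⁻¹⁶ J.

ΔKE ≈ 7.78×10⁻¹⁶ J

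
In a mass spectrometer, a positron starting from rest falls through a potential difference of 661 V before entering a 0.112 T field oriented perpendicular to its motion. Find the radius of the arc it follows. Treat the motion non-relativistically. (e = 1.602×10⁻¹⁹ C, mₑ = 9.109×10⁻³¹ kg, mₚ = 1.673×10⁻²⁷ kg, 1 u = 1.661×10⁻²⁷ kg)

Acceleration: |q|V = ½mv² ⇒ v = √(2|q|V/m) = √(2·1.602×10⁻¹⁹·661/9.109×10⁻³¹) ≈ 1.525×10⁷ m/s.
In the field: r = mv/(|q|B) = (9.109×10⁻³¹)(1.525×10⁷)/((1.602×10⁻¹⁹)(0.112)) ≈ 7.74×10⁻⁴ m.

r ≈ 7.74×10⁻⁴ m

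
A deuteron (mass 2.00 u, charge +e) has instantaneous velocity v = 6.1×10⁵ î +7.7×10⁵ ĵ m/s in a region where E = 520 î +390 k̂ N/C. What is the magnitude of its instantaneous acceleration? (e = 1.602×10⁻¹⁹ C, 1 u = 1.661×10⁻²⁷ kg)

|a| ≈ 3.13×10¹⁰ m/s²

Only an electric field acts, so F = qE = (1.602×10⁻¹⁹ C)·(520, 0, 390) = (8.33×10⁻¹⁷, 0, 6.25×10⁻¹⁷) N.
|a| = |F|/m = 1.041×10⁻¹⁶/3.322×10⁻²⁷ ≈ 3.13×10¹⁰ m/s².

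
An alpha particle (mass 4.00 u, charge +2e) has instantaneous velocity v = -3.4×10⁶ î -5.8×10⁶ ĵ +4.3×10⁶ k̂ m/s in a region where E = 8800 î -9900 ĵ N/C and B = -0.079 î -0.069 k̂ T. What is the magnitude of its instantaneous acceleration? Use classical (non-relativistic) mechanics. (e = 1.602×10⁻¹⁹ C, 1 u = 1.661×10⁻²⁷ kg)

v×B = (4.00×10⁵, -5.74×10⁵, -4.58×10⁵) N/C.
E + v×B = (4.09×10⁵, -5.84×10⁵, -4.58×10⁵) N/C.
F = q(E + v×B) = (3.204×10⁻¹⁹ C)·(4.09×10⁵, -5.84×10⁵, -4.58×10⁵) = (1.31×10⁻¹³, -1.87×10⁻¹³, -1.47×10⁻¹³) N.
|a| = |F|/m = 2.716×10⁻¹³/6.644×10⁻²⁷ ≈ 4.09×10¹³ m/s².

|a| ≈ 4.09×10¹³ m/s²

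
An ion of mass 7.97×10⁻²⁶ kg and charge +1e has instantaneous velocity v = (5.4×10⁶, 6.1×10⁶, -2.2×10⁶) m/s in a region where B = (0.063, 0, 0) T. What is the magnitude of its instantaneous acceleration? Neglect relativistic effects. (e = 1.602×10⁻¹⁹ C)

|a| ≈ 8.21×10¹¹ m/s²

v×B = (0, -1.39×10⁵, -3.84×10⁵) N/C.
F = q v×B = (1.602×10⁻¹⁹ C)·(0, -1.39×10⁵, -3.84×10⁵) = (0, -2.22×10⁻¹⁴, -6.16×10⁻¹⁴) N.
|a| = |F|/m = 6.545×10⁻¹⁴/7.97×10⁻²⁶ ≈ 8.21×10¹¹ m/s².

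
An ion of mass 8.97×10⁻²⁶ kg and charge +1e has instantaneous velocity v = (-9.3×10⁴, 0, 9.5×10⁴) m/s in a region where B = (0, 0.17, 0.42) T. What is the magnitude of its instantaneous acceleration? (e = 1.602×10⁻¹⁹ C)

v×B = (-1.62×10⁴, 3.91×10⁴, -1.58×10⁴) N/C.
F = q v×B = (1.602×10⁻¹⁹ C)·(-1.62×10⁴, 3.91×10⁴, -1.58×10⁴) = (-2.59×10⁻¹⁵, 6.26×10⁻¹⁵, -2.53×10⁻¹⁵) N.
|a| = |F|/m = 7.229×10⁻¹⁵/8.97×10⁻²⁶ ≈ 8.06×10¹⁰ m/s².

|a| ≈ 8.06×10¹⁰ m/s²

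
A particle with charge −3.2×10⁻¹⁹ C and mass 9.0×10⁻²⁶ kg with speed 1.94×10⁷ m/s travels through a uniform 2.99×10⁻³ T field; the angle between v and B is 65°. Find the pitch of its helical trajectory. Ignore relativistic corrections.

p ≈ 4850 m

v∥ = v cosθ = 1.94×10⁷·cos65° ≈ 8.199×10⁶ m/s.
T = 2πm/(|q|B) = 2π(9.0×10⁻²⁶)/((3.2×10⁻¹⁹)(2.99×10⁻³)) ≈ 5.910×10⁻⁴ s.
pitch = v∥ T = (8.199×10⁶)(5.910×10⁻⁴) ≈ 4850 m.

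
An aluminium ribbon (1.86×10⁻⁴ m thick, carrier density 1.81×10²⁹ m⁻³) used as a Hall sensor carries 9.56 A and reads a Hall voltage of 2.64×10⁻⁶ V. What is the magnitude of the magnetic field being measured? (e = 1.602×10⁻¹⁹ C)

B ≈ 1.49 T

From V_H = IB/(n e t), B = V_H n e t / I.
B = (2.64×10⁻⁶)(1.81×10²⁹)(1.602×10⁻¹⁹)(1.86×10⁻⁴)/9.56 ≈ 1.49 T.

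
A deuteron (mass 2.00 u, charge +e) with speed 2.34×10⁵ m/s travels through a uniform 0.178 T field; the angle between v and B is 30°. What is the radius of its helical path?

v⊥ = v sinθ = 2.34×10⁵·sin30° ≈ 1.170×10⁵ m/s.
r = m v⊥/(|q|B) = (3.322×10⁻²⁷)(1.170×10⁵)/((1.602×10⁻¹⁹)(0.178)) ≈ 0.0136 m.

r ≈ 0.0136 m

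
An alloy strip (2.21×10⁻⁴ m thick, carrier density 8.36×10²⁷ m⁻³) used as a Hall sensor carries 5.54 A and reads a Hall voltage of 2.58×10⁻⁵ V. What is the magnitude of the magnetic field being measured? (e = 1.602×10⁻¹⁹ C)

B ≈ 1.38 T

From V_H = IB/(n e t), B = V_H n e t / I.
B = (2.58×10⁻⁵)(8.36×10²⁷)(1.602×10⁻¹⁹)(2.21×10⁻⁴)/5.54 ≈ 1.38 T.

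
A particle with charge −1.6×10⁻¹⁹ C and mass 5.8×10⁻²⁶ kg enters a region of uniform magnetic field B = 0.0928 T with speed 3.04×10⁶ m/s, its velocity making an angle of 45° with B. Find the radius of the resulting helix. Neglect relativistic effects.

r ≈ 8.40 m

v⊥ = v sinθ = 3.04×10⁶·sin45° ≈ 2.150×10⁶ m/s.
r = m v⊥/(|q|B) = (5.8×10⁻²⁶)(2.150×10⁶)/((1.6×10⁻¹⁹)(0.0928)) ≈ 8.40 m.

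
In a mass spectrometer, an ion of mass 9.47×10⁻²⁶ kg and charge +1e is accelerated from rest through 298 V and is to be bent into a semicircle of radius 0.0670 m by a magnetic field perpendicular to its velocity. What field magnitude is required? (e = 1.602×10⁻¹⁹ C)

v = √(2|q|V/m) = √(2·1.602×10⁻¹⁹·298/9.47×10⁻²⁶) ≈ 3.175×10⁴ m/s.
B = mv/(|q|r) = (9.47×10⁻²⁶)(3.175×10⁴)/((1.602×10⁻¹⁹)(0.0670)) ≈ 0.280 T.

B ≈ 0.280 T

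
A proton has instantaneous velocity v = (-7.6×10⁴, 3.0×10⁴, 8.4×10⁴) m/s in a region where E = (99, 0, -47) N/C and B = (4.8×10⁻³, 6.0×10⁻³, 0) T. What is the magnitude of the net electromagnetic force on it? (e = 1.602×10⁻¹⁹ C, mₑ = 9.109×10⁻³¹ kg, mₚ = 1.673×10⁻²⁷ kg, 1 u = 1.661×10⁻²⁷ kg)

|F| ≈ 1.38×10⁻¹⁶ N

v×B = (-504, 403, -600) N/C.
E + v×B = (-405, 403, -647) N/C.
F = q(E + v×B) = (1.602×10⁻¹⁹ C)·(-405, 403, -647) = (-6.49×10⁻¹⁷, 6.46×10⁻¹⁷, -1.04×10⁻¹⁶) N.
|F| = 1.38×10⁻¹⁶ N.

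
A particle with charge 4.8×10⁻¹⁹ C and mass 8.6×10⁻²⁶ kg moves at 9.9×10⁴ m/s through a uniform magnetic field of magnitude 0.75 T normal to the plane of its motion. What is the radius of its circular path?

The magnetic force provides the centripetal force: |q|vB = mv²/r.
r = mv/(|q|B) = (8.6×10⁻²⁶)(9.9×10⁴)/((4.8×10⁻¹⁹)(0.75)) ≈ 0.024 m.

r ≈ 0.024 m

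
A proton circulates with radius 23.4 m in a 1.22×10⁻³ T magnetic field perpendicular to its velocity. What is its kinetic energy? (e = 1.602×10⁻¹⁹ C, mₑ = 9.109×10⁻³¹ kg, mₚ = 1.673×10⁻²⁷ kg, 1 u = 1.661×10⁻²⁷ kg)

KE ≈ 6.25×10⁻¹⁵ J

v = |q|Br/m, then KE = ½mv² = (qBr)²/(2m).
v = (1.602×10⁻¹⁹)(1.22×10⁻³)(23.4)/1.673×10⁻²⁷ ≈ 2.734×10⁶ m/s.
KE = ½(1.673×10⁻²⁷)(2.734×10⁶)² ≈ 6.25×10⁻¹⁵ J.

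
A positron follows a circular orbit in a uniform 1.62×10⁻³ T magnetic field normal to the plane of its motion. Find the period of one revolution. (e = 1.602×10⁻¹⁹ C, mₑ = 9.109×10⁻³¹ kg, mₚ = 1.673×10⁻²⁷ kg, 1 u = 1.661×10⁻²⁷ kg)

The cyclotron period depends only on m, q, B: T = 2πm/(|q|B).
T = 2π(9.109×10⁻³¹)/((1.602×10⁻¹⁹)(1.62×10⁻³)) ≈ 2.21×10⁻⁸ s.

T ≈ 2.21×10⁻⁸ s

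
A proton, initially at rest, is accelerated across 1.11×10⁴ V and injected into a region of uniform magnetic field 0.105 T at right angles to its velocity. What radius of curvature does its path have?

Acceleration: |q|V = ½mv² ⇒ v = √(2|q|V/m) = √(2·1.602×10⁻¹⁹·1.11×10⁴/1.673×10⁻²⁷) ≈ 1.458×10⁶ m/s.
In the field: r = mv/(|q|B) = (1.673×10⁻²⁷)(1.458×10⁶)/((1.602×10⁻¹⁹)(0.105)) ≈ 0.145 m.

r ≈ 0.145 m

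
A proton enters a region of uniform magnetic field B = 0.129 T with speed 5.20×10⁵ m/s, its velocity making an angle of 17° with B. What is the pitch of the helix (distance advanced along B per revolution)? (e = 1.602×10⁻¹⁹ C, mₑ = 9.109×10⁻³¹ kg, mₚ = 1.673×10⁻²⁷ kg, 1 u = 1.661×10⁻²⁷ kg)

v∥ = v cosθ = 5.20×10⁵·cos17° ≈ 4.973×10⁵ m/s.
T = 2πm/(|q|B) = 2π(1.673×10⁻²⁷)/((1.602×10⁻¹⁹)(0.129)) ≈ 5.087×10⁻⁷ s.
pitch = v∥ T = (4.973×10⁵)(5.087×10⁻⁷) ≈ 0.253 m.

p ≈ 0.253 m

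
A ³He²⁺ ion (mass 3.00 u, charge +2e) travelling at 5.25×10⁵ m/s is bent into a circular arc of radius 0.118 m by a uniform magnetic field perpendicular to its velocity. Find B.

From |q|vB = mv²/r, B = mv/(|q|r).
B = (4.983×10⁻²⁷)(5.25×10⁵)/((3.204×10⁻¹⁹)(0.118)) ≈ 0.0692 T.

B ≈ 0.0692 T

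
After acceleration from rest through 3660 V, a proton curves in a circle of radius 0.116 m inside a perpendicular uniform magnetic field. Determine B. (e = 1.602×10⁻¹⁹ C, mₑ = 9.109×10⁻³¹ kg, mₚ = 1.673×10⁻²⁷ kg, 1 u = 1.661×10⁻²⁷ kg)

v = √(2|q|V/m) = √(2·1.602×10⁻¹⁹·3660/1.673×10⁻²⁷) ≈ 8.372×10⁵ m/s.
B = mv/(|q|r) = (1.673×10⁻²⁷)(8.372×10⁵)/((1.602×10⁻¹⁹)(0.116)) ≈ 0.0754 T.

B ≈ 0.0754 T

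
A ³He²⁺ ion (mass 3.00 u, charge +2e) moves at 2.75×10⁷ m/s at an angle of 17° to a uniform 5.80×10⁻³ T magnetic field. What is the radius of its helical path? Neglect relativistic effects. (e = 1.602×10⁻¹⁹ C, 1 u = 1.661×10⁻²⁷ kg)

v⊥ = v sinθ = 2.75×10⁷·sin17° ≈ 8.040×10⁶ m/s.
r = m v⊥/(|q|B) = (4.983×10⁻²⁷)(8.040×10⁶)/((3.204×10⁻¹⁹)(5.80×10⁻³)) ≈ 21.6 m.

r ≈ 21.6 m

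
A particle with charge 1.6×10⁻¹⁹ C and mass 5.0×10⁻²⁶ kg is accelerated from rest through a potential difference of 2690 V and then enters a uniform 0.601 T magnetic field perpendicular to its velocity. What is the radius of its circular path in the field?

Acceleration: |q|V = ½mv² ⇒ v = √(2|q|V/m) = √(2·1.6×10⁻¹⁹·2690/5.0×10⁻²⁶) ≈ 1.312×10⁵ m/s.
In the field: r = mv/(|q|B) = (5.0×10⁻²⁶)(1.312×10⁵)/((1.6×10⁻¹⁹)(0.601)) ≈ 0.0682 m.

r ≈ 0.0682 m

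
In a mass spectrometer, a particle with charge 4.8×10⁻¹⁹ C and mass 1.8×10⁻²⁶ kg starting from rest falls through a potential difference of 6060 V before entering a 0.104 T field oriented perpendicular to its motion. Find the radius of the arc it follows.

r ≈ 0.205 m

Acceleration: |q|V = ½mv² ⇒ v = √(2|q|V/m) = √(2·4.8×10⁻¹⁹·6060/1.8×10⁻²⁶) ≈ 5.685×10⁵ m/s.
In the field: r = mv/(|q|B) = (1.8×10⁻²⁶)(5.685×10⁵)/((4.8×10⁻¹⁹)(0.104)) ≈ 0.205 m.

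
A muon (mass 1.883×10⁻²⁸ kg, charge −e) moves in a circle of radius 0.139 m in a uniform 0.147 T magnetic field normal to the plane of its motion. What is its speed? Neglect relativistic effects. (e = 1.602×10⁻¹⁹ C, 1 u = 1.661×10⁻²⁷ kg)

From |q|vB = mv²/r, v = |q|Br/m.
v = (1.602×10⁻¹⁹)(0.147)(0.139)/1.883×10⁻²⁸ ≈ 1.74×10⁷ m/s.

v ≈ 1.74×10⁷ m/s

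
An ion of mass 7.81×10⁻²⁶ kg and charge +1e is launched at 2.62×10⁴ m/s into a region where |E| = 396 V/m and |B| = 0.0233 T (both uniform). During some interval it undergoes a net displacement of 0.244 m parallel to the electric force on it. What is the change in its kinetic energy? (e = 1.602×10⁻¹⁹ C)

ΔKE ≈ 1.55×10⁻¹⁷ J

The magnetic force is always ⟂ v and does no work; only the electric force changes KE.
ΔKE = F_E · d = |q|E d = (1.602×10⁻¹⁹)(396)(0.244) ≈ 1.55×10⁻¹⁷ J.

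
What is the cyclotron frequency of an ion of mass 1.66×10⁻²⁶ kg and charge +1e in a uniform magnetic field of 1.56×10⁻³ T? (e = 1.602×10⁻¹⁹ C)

f = |q|B/(2πm).
f = (1.602×10⁻¹⁹)(1.56×10⁻³)/(2π·1.66×10⁻²⁶) ≈ 2400 Hz.

f ≈ 2400 Hz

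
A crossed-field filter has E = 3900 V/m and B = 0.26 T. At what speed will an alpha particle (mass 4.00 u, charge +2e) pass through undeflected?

Straight-line motion ⇒ electric and magnetic forces cancel, so E = vB.
v = E/B = 3900/0.26 = 1.5×10⁴ m/s.

v = 1.5×10⁴ m/s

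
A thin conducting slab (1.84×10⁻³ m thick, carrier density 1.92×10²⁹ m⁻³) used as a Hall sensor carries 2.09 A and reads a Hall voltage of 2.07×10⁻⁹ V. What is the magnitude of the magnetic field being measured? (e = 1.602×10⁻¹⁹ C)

B ≈ 0.0561 T

From V_H = IB/(n e t), B = V_H n e t / I.
B = (2.07×10⁻⁹)(1.92×10²⁹)(1.602×10⁻¹⁹)(1.84×10⁻³)/2.09 ≈ 0.0561 T.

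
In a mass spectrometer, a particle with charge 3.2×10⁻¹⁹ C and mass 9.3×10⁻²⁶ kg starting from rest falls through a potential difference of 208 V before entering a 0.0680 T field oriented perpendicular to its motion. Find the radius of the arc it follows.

Acceleration: |q|V = ½mv² ⇒ v = √(2|q|V/m) = √(2·3.2×10⁻¹⁹·208/9.3×10⁻²⁶) ≈ 3.783×10⁴ m/s.
In the field: r = mv/(|q|B) = (9.3×10⁻²⁶)(3.783×10⁴)/((3.2×10⁻¹⁹)(0.0680)) ≈ 0.162 m.

r ≈ 0.162 m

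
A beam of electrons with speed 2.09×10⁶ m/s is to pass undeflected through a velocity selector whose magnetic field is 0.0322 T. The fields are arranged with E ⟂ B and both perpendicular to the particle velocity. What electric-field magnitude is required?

For straight-line motion qE = qvB, so E = vB.
E = 2.09×10⁶ × 0.0322 = 6.73×10⁴ V/m.

E = 6.73×10⁴ V/m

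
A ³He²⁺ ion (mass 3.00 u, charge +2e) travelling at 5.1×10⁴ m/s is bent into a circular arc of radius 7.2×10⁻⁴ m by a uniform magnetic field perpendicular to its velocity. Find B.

From |q|vB = mv²/r, B = mv/(|q|r).
B = (4.983×10⁻²⁷)(5.1×10⁴)/((3.204×10⁻¹⁹)(7.2×10⁻⁴)) ≈ 1.1 T.

B ≈ 1.1 T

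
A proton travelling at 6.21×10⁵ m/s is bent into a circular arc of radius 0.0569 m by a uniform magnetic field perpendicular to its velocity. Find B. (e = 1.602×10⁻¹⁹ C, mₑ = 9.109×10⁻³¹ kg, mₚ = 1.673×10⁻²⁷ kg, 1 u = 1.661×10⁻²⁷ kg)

B ≈ 0.114 T

From |q|vB = mv²/r, B = mv/(|q|r).
B = (1.673×10⁻²⁷)(6.21×10⁵)/((1.602×10⁻¹⁹)(0.0569)) ≈ 0.114 T.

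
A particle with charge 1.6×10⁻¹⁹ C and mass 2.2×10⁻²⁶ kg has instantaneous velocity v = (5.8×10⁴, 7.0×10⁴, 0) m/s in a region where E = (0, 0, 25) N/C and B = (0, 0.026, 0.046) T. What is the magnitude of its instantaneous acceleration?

v×B = (3220, -2670, 1510) N/C.
E + v×B = (3220, -2670, 1530) N/C.
F = q(E + v×B) = (1.6×10⁻¹⁹ C)·(3220, -2670, 1530) = (5.15×10⁻¹⁶, -4.27×10⁻¹⁶, 2.45×10⁻¹⁶) N.
|a| = |F|/m = 7.126×10⁻¹⁶/2.2×10⁻²⁶ ≈ 3.24×10¹⁰ m/s².

|a| ≈ 3.24×10¹⁰ m/s²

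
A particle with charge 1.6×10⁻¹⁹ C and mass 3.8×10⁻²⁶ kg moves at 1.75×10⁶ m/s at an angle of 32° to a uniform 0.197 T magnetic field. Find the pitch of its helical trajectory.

p ≈ 11.2 m

v∥ = v cosθ = 1.75×10⁶·cos32° ≈ 1.484×10⁶ m/s.
T = 2πm/(|q|B) = 2π(3.8×10⁻²⁶)/((1.6×10⁻¹⁹)(0.197)) ≈ 7.575×10⁻⁶ s.
pitch = v∥ T = (1.484×10⁶)(7.575×10⁻⁶) ≈ 11.2 m.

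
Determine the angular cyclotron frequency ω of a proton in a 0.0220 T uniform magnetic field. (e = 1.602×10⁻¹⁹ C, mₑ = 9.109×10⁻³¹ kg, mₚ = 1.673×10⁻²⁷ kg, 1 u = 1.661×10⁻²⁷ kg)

ω = |q|B/m.
ω = (1.602×10⁻¹⁹)(0.0220)/1.673×10⁻²⁷ ≈ 2.11×10⁶ rad/s.

ω ≈ 2.11×10⁶ rad/s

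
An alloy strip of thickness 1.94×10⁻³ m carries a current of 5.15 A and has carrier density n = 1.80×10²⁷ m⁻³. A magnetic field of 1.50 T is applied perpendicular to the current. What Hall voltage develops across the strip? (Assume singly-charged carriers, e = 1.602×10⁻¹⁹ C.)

V_H ≈ 1.38×10⁻⁵ V

V_H = IB/(n e t).
V_H = (5.15)(1.50)/((1.80×10²⁷)(1.602×10⁻¹⁹)(1.94×10⁻³)) ≈ 1.38×10⁻⁵ V.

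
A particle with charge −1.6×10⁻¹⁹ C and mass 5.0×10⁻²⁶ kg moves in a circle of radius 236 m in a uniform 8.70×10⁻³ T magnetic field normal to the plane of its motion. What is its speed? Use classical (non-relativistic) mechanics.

v ≈ 6.57×10⁶ m/s

From |q|vB = mv²/r, v = |q|Br/m.
v = (1.6×10⁻¹⁹)(8.70×10⁻³)(236)/5.0×10⁻²⁶ ≈ 6.57×10⁶ m/s.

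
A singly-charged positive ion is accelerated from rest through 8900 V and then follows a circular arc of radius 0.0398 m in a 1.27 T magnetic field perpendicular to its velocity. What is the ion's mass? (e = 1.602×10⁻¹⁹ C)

Combine |q|V = ½mv² and r = mv/(|q|B): eliminate v to get m = qB²r²/(2V).
m = (1.602×10⁻¹⁹)(1.27)²(0.0398)²/(2·8900) ≈ 2.30×10⁻²⁶ kg.

m ≈ 2.30×10⁻²⁶ kg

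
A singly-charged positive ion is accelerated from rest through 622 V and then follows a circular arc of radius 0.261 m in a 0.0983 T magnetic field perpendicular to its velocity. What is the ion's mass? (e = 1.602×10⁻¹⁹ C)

m ≈ 8.48×10⁻²⁶ kg

Combine |q|V = ½mv² and r = mv/(|q|B): eliminate v to get m = qB²r²/(2V).
m = (1.602×10⁻¹⁹)(0.0983)²(0.261)²/(2·622) ≈ 8.48×10⁻²⁶ kg.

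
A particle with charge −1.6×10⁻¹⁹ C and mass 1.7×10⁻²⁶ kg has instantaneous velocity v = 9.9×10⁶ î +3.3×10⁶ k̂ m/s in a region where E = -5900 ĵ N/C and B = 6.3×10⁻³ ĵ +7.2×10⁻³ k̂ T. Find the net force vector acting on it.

F ≈ (3.33×10⁻¹⁵, 1.23×10⁻¹⁴, -9.98×10⁻¹⁵) N

v×B = (-2.08×10⁴, -7.13×10⁴, 6.24×10⁴) N/C.
E + v×B = (-2.08×10⁴, -7.72×10⁴, 6.24×10⁴) N/C.
F = q(E + v×B) = (−1.6×10⁻¹⁹ C)·(-2.08×10⁴, -7.72×10⁴, 6.24×10⁴) = (3.33×10⁻¹⁵, 1.23×10⁻¹⁴, -9.98×10⁻¹⁵) N.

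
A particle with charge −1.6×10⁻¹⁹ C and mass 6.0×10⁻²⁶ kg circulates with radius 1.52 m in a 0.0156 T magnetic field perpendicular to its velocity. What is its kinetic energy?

KE ≈ 749 eV

v = |q|Br/m, then KE = ½mv² = (qBr)²/(2m).
v = (1.6×10⁻¹⁹)(0.0156)(1.52)/6.0×10⁻²⁶ ≈ 6.323×10⁴ m/s.
KE = ½(6.0×10⁻²⁶)(6.323×10⁴)² ≈ 1.20×10⁻¹⁶ J = 749 eV.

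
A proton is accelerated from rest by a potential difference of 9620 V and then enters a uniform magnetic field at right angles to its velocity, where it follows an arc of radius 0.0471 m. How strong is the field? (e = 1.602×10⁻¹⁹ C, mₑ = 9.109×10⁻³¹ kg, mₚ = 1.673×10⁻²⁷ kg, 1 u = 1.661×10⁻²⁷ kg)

B ≈ 0.301 T

v = √(2|q|V/m) = √(2·1.602×10⁻¹⁹·9620/1.673×10⁻²⁷) ≈ 1.357×10⁶ m/s.
B = mv/(|q|r) = (1.673×10⁻²⁷)(1.357×10⁶)/((1.602×10⁻¹⁹)(0.0471)) ≈ 0.301 T.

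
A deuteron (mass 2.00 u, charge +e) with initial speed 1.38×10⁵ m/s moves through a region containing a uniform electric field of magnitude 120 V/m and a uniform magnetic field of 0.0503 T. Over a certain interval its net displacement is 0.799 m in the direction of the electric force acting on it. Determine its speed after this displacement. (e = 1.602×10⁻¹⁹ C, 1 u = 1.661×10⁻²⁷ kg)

B does no work; ΔKE = |q|E d.
½mv_f² = ½mv₀² + |q|Ed = ½(3.322×10⁻²⁷)(1.38×10⁵)² + (1.602×10⁻¹⁹)(120)(0.799) ≈ 3.163×10⁻¹⁷ J + 1.536×10⁻¹⁷ J ≈ 4.699×10⁻¹⁷ J.
v_f = √(2·4.699×10⁻¹⁷/3.322×10⁻²⁷) ≈ 1.68×10⁵ m/s.

v_f ≈ 1.68×10⁵ m/s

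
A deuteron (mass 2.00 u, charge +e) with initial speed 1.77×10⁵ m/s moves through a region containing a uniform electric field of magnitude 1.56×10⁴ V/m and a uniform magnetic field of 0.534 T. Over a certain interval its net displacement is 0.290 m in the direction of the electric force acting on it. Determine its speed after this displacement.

v_f ≈ 6.84×10⁵ m/s

B does no work; ΔKE = |q|E d.
½mv_f² = ½mv₀² + |q|Ed = ½(3.322×10⁻²⁷)(1.77×10⁵)² + (1.602×10⁻¹⁹)(1.56×10⁴)(0.290) ≈ 5.204×10⁻¹⁷ J + 7.247×10⁻¹⁶ J ≈ 7.768×10⁻¹⁶ J.
v_f = √(2·7.768×10⁻¹⁶/3.322×10⁻²⁷) ≈ 6.84×10⁵ m/s.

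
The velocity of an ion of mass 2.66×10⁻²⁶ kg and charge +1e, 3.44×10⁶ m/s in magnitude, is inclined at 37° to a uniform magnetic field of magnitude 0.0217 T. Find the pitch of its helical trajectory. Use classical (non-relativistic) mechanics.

v∥ = v cosθ = 3.44×10⁶·cos37° ≈ 2.747×10⁶ m/s.
T = 2πm/(|q|B) = 2π(2.66×10⁻²⁶)/((1.602×10⁻¹⁹)(0.0217)) ≈ 4.808×10⁻⁵ s.
pitch = v∥ T = (2.747×10⁶)(4.808×10⁻⁵) ≈ 132 m.

p ≈ 132 m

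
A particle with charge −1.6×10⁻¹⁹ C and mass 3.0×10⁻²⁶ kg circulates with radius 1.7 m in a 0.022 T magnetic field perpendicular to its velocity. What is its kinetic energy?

v = |q|Br/m, then KE = ½mv² = (qBr)²/(2m).
v = (1.6×10⁻¹⁹)(0.022)(1.7)/3.0×10⁻²⁶ ≈ 1.995×10⁵ m/s.
KE = ½(3.0×10⁻²⁶)(1.995×10⁵)² ≈ 6.0×10⁻¹⁶ J = 3700 eV.

KE ≈ 3700 eV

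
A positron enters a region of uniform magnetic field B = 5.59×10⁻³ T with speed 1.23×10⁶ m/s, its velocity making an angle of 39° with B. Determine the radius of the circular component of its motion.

v⊥ = v sinθ = 1.23×10⁶·sin39° ≈ 7.741×10⁵ m/s.
r = m v⊥/(|q|B) = (9.109×10⁻³¹)(7.741×10⁵)/((1.602×10⁻¹⁹)(5.59×10⁻³)) ≈ 7.87×10⁻⁴ m.

r ≈ 7.87×10⁻⁴ m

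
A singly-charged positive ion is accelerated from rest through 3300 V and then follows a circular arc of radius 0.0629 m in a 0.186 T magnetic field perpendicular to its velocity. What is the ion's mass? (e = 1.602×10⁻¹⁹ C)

m ≈ 3.32×10⁻²⁷ kg

Combine |q|V = ½mv² and r = mv/(|q|B): eliminate v to get m = qB²r²/(2V).
m = (1.602×10⁻¹⁹)(0.186)²(0.0629)²/(2·3300) ≈ 3.32×10⁻²⁷ kg.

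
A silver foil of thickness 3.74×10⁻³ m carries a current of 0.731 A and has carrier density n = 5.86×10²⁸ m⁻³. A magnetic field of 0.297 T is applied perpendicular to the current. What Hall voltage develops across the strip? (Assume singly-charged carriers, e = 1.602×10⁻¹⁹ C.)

V_H = IB/(n e t).
V_H = (0.731)(0.297)/((5.86×10²⁸)(1.602×10⁻¹⁹)(3.74×10⁻³)) ≈ 6.18×10⁻⁹ V.

V_H ≈ 6.18×10⁻⁹ V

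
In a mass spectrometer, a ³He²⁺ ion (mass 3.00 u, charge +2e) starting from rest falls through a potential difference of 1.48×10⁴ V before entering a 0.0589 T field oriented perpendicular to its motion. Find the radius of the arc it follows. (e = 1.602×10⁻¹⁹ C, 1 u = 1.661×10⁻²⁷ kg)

r ≈ 0.364 m

Acceleration: |q|V = ½mv² ⇒ v = √(2|q|V/m) = √(2·3.204×10⁻¹⁹·1.48×10⁴/4.983×10⁻²⁷) ≈ 1.380×10⁶ m/s.
In the field: r = mv/(|q|B) = (4.983×10⁻²⁷)(1.380×10⁶)/((3.204×10⁻¹⁹)(0.0589)) ≈ 0.364 m.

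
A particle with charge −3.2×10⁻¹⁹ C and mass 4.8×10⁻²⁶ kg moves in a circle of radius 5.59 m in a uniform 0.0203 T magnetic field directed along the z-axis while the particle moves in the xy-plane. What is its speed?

v ≈ 7.57×10⁵ m/s

From |q|vB = mv²/r, v = |q|Br/m.
v = (3.2×10⁻¹⁹)(0.0203)(5.59)/4.8×10⁻²⁶ ≈ 7.57×10⁵ m/s.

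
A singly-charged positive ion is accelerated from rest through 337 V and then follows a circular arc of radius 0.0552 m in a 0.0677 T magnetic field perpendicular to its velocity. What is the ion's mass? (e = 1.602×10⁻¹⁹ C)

Combine |q|V = ½mv² and r = mv/(|q|B): eliminate v to get m = qB²r²/(2V).
m = (1.602×10⁻¹⁹)(0.0677)²(0.0552)²/(2·337) ≈ 3.32×10⁻²⁷ kg.

m ≈ 3.32×10⁻²⁷ kg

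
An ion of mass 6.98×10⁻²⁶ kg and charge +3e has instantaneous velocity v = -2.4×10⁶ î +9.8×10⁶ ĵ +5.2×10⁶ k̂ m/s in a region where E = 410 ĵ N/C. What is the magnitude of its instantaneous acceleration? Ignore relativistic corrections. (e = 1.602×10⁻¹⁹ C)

Only an electric field acts, so F = qE = (4.806×10⁻¹⁹ C)·(0, 410, 0) = (0, 1.97×10⁻¹⁶, 0) N.
|a| = |F|/m = 1.970×10⁻¹⁶/6.98×10⁻²⁶ ≈ 2.82×10⁹ m/s².

|a| ≈ 2.82×10⁹ m/s²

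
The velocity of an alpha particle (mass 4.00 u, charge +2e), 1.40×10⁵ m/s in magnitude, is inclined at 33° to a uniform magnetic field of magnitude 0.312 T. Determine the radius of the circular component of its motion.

v⊥ = v sinθ = 1.40×10⁵·sin33° ≈ 7.625×10⁴ m/s.
r = m v⊥/(|q|B) = (6.644×10⁻²⁷)(7.625×10⁴)/((3.204×10⁻¹⁹)(0.312)) ≈ 5.07×10⁻³ m.

r ≈ 5.07×10⁻³ m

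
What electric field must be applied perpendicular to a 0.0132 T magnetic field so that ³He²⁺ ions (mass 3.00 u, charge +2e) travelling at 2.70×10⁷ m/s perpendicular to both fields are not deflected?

For straight-line motion qE = qvB, so E = vB.
E = 2.70×10⁷ × 0.0132 = 3.56×10⁵ V/m.

E = 3.56×10⁵ V/m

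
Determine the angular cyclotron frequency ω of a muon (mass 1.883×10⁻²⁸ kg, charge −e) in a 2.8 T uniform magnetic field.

ω ≈ 2.4×10⁹ rad/s

ω = |q|B/m.
ω = (1.602×10⁻¹⁹)(2.8)/1.883×10⁻²⁸ ≈ 2.4×10⁹ rad/s.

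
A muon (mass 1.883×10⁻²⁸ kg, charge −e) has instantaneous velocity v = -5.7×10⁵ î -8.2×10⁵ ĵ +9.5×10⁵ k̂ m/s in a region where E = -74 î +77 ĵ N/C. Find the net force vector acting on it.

Only an electric field acts, so F = qE = (−1.602×10⁻¹⁹ C)·(-74.0, 77.0, 0) = (1.19×10⁻¹⁷, -1.23×10⁻¹⁷, 0) N.

F ≈ (1.19×10⁻¹⁷, -1.23×10⁻¹⁷, 0) N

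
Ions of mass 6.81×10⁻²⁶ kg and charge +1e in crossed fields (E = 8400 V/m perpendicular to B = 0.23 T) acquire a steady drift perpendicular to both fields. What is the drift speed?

The steady drift has the magnetic force balancing the electric force, so v_d = E/B.
v_d = 8400/0.23 = 3.7×10⁴ m/s.

v_d ≈ 3.7×10⁴ m/s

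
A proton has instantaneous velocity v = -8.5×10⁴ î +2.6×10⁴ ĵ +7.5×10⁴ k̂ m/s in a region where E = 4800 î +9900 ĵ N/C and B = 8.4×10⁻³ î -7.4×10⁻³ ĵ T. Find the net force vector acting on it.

v×B = (555, 630, 411) N/C.
E + v×B = (5360, 1.05×10⁴, 411) N/C.
F = q(E + v×B) = (1.602×10⁻¹⁹ C)·(5360, 1.05×10⁴, 411) = (8.58×10⁻¹⁶, 1.69×10⁻¹⁵, 6.58×10⁻¹⁷) N.

F ≈ (8.58×10⁻¹⁶, 1.69×10⁻¹⁵, 6.58×10⁻¹⁷) N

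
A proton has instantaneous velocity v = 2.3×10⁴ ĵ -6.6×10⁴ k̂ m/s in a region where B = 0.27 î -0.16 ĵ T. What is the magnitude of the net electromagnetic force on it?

|F| ≈ 3.46×10⁻¹⁵ N

v×B = (-1.06×10⁴, -1.78×10⁴, -6210) N/C.
F = q v×B = (1.602×10⁻¹⁹ C)·(-1.06×10⁴, -1.78×10⁴, -6210) = (-1.69×10⁻¹⁵, -2.85×10⁻¹⁵, -9.95×10⁻¹⁶) N.
|F| = 3.46×10⁻¹⁵ N.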